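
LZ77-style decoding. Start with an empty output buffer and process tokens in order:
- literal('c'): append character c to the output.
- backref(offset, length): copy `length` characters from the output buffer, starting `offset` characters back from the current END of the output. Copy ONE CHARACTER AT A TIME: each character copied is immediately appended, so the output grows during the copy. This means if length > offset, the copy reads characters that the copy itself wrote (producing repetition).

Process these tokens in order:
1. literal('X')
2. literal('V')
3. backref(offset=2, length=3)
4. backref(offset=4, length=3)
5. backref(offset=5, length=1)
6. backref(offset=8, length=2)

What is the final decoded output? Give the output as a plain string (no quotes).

Token 1: literal('X'). Output: "X"
Token 2: literal('V'). Output: "XV"
Token 3: backref(off=2, len=3) (overlapping!). Copied 'XVX' from pos 0. Output: "XVXVX"
Token 4: backref(off=4, len=3). Copied 'VXV' from pos 1. Output: "XVXVXVXV"
Token 5: backref(off=5, len=1). Copied 'V' from pos 3. Output: "XVXVXVXVV"
Token 6: backref(off=8, len=2). Copied 'VX' from pos 1. Output: "XVXVXVXVVVX"

Answer: XVXVXVXVVVX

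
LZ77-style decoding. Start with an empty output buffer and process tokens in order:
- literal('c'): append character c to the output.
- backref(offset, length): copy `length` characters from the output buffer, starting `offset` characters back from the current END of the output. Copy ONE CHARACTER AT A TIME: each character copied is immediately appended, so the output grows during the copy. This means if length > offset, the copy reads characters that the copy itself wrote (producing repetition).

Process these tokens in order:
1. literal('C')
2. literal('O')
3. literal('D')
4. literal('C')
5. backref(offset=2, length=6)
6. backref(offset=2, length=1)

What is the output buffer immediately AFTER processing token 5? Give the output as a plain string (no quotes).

Answer: CODCDCDCDC

Derivation:
Token 1: literal('C'). Output: "C"
Token 2: literal('O'). Output: "CO"
Token 3: literal('D'). Output: "COD"
Token 4: literal('C'). Output: "CODC"
Token 5: backref(off=2, len=6) (overlapping!). Copied 'DCDCDC' from pos 2. Output: "CODCDCDCDC"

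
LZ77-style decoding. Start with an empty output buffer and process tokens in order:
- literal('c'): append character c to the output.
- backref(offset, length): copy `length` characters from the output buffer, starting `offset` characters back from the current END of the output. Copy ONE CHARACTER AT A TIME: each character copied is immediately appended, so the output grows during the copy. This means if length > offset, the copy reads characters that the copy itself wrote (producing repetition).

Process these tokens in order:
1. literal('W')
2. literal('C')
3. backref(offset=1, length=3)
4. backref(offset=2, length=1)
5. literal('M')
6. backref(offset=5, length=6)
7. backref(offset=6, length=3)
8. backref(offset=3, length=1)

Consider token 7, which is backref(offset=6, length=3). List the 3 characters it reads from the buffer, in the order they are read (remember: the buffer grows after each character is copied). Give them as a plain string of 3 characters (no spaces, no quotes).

Answer: CCC

Derivation:
Token 1: literal('W'). Output: "W"
Token 2: literal('C'). Output: "WC"
Token 3: backref(off=1, len=3) (overlapping!). Copied 'CCC' from pos 1. Output: "WCCCC"
Token 4: backref(off=2, len=1). Copied 'C' from pos 3. Output: "WCCCCC"
Token 5: literal('M'). Output: "WCCCCCM"
Token 6: backref(off=5, len=6) (overlapping!). Copied 'CCCCMC' from pos 2. Output: "WCCCCCMCCCCMC"
Token 7: backref(off=6, len=3). Buffer before: "WCCCCCMCCCCMC" (len 13)
  byte 1: read out[7]='C', append. Buffer now: "WCCCCCMCCCCMCC"
  byte 2: read out[8]='C', append. Buffer now: "WCCCCCMCCCCMCCC"
  byte 3: read out[9]='C', append. Buffer now: "WCCCCCMCCCCMCCCC"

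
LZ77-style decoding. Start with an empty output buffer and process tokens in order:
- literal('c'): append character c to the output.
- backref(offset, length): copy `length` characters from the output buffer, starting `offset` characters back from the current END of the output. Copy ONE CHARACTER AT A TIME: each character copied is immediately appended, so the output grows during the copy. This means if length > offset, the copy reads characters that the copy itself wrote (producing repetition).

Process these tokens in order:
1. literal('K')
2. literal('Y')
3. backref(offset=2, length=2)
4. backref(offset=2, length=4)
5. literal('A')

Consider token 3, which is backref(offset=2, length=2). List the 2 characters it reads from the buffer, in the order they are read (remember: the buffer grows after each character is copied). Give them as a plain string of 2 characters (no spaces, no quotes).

Token 1: literal('K'). Output: "K"
Token 2: literal('Y'). Output: "KY"
Token 3: backref(off=2, len=2). Buffer before: "KY" (len 2)
  byte 1: read out[0]='K', append. Buffer now: "KYK"
  byte 2: read out[1]='Y', append. Buffer now: "KYKY"

Answer: KY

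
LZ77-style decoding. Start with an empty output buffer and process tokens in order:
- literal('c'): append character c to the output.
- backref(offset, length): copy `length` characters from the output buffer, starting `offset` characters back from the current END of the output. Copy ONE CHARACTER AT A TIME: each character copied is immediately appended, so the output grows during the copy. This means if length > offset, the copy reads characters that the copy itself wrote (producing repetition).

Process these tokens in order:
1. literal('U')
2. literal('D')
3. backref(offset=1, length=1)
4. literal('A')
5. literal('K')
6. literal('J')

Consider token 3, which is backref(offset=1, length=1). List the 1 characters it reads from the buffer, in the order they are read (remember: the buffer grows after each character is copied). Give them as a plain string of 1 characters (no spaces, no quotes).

Token 1: literal('U'). Output: "U"
Token 2: literal('D'). Output: "UD"
Token 3: backref(off=1, len=1). Buffer before: "UD" (len 2)
  byte 1: read out[1]='D', append. Buffer now: "UDD"

Answer: D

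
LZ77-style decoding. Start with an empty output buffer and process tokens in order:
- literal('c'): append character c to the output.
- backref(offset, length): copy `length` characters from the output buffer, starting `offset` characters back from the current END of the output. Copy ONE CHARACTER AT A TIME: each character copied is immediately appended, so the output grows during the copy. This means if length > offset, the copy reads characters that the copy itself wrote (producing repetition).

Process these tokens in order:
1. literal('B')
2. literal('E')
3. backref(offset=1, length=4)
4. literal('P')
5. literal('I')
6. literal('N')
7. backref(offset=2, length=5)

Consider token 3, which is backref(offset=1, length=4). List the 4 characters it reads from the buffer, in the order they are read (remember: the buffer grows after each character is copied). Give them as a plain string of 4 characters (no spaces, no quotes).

Token 1: literal('B'). Output: "B"
Token 2: literal('E'). Output: "BE"
Token 3: backref(off=1, len=4). Buffer before: "BE" (len 2)
  byte 1: read out[1]='E', append. Buffer now: "BEE"
  byte 2: read out[2]='E', append. Buffer now: "BEEE"
  byte 3: read out[3]='E', append. Buffer now: "BEEEE"
  byte 4: read out[4]='E', append. Buffer now: "BEEEEE"

Answer: EEEE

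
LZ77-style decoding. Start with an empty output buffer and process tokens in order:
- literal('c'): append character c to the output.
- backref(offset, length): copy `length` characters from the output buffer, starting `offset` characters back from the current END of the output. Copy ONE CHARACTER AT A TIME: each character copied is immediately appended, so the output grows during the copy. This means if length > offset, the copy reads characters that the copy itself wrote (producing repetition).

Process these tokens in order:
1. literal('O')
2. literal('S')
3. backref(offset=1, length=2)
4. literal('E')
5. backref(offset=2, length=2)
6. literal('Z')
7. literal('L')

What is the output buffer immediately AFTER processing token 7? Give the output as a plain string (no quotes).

Answer: OSSSESEZL

Derivation:
Token 1: literal('O'). Output: "O"
Token 2: literal('S'). Output: "OS"
Token 3: backref(off=1, len=2) (overlapping!). Copied 'SS' from pos 1. Output: "OSSS"
Token 4: literal('E'). Output: "OSSSE"
Token 5: backref(off=2, len=2). Copied 'SE' from pos 3. Output: "OSSSESE"
Token 6: literal('Z'). Output: "OSSSESEZ"
Token 7: literal('L'). Output: "OSSSESEZL"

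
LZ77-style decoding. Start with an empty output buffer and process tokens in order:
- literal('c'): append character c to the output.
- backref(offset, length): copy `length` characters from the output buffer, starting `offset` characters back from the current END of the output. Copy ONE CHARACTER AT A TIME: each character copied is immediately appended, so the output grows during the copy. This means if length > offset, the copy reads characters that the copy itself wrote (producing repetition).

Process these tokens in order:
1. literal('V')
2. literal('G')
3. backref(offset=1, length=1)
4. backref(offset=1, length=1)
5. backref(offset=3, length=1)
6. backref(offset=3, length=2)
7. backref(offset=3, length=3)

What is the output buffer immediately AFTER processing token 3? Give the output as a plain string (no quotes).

Token 1: literal('V'). Output: "V"
Token 2: literal('G'). Output: "VG"
Token 3: backref(off=1, len=1). Copied 'G' from pos 1. Output: "VGG"

Answer: VGG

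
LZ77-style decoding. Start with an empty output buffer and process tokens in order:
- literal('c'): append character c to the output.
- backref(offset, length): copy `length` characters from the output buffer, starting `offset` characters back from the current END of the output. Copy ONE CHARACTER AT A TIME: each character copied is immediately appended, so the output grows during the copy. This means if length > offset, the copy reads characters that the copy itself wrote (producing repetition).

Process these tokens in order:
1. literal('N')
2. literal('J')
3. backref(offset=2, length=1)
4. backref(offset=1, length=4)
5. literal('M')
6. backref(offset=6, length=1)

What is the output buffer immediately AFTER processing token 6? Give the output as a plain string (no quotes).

Answer: NJNNNNNMN

Derivation:
Token 1: literal('N'). Output: "N"
Token 2: literal('J'). Output: "NJ"
Token 3: backref(off=2, len=1). Copied 'N' from pos 0. Output: "NJN"
Token 4: backref(off=1, len=4) (overlapping!). Copied 'NNNN' from pos 2. Output: "NJNNNNN"
Token 5: literal('M'). Output: "NJNNNNNM"
Token 6: backref(off=6, len=1). Copied 'N' from pos 2. Output: "NJNNNNNMN"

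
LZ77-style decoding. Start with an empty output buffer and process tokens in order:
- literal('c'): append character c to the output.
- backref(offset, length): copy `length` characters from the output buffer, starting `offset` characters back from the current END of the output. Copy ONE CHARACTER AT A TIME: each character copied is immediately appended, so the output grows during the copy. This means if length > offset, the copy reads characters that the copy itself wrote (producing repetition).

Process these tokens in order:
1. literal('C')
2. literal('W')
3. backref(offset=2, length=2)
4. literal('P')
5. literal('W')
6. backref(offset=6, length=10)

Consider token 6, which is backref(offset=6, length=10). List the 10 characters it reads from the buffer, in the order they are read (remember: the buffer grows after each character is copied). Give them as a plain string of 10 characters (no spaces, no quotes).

Token 1: literal('C'). Output: "C"
Token 2: literal('W'). Output: "CW"
Token 3: backref(off=2, len=2). Copied 'CW' from pos 0. Output: "CWCW"
Token 4: literal('P'). Output: "CWCWP"
Token 5: literal('W'). Output: "CWCWPW"
Token 6: backref(off=6, len=10). Buffer before: "CWCWPW" (len 6)
  byte 1: read out[0]='C', append. Buffer now: "CWCWPWC"
  byte 2: read out[1]='W', append. Buffer now: "CWCWPWCW"
  byte 3: read out[2]='C', append. Buffer now: "CWCWPWCWC"
  byte 4: read out[3]='W', append. Buffer now: "CWCWPWCWCW"
  byte 5: read out[4]='P', append. Buffer now: "CWCWPWCWCWP"
  byte 6: read out[5]='W', append. Buffer now: "CWCWPWCWCWPW"
  byte 7: read out[6]='C', append. Buffer now: "CWCWPWCWCWPWC"
  byte 8: read out[7]='W', append. Buffer now: "CWCWPWCWCWPWCW"
  byte 9: read out[8]='C', append. Buffer now: "CWCWPWCWCWPWCWC"
  byte 10: read out[9]='W', append. Buffer now: "CWCWPWCWCWPWCWCW"

Answer: CWCWPWCWCW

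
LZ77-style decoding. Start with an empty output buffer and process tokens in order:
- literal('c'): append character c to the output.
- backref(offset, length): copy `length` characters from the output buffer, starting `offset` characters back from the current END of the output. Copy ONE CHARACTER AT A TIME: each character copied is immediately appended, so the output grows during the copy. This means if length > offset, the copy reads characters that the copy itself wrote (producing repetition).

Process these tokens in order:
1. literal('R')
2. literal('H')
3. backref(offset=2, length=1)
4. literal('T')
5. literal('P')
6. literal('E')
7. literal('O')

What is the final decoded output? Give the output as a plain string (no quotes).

Token 1: literal('R'). Output: "R"
Token 2: literal('H'). Output: "RH"
Token 3: backref(off=2, len=1). Copied 'R' from pos 0. Output: "RHR"
Token 4: literal('T'). Output: "RHRT"
Token 5: literal('P'). Output: "RHRTP"
Token 6: literal('E'). Output: "RHRTPE"
Token 7: literal('O'). Output: "RHRTPEO"

Answer: RHRTPEO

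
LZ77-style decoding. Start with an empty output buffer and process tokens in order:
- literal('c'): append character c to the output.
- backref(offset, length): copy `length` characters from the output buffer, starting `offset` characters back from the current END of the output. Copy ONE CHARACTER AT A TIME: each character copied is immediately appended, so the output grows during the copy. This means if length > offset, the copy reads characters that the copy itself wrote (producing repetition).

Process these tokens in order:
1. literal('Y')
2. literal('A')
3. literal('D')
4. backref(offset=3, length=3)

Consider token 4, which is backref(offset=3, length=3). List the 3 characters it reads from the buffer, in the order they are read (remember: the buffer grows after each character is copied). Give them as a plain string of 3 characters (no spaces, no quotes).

Token 1: literal('Y'). Output: "Y"
Token 2: literal('A'). Output: "YA"
Token 3: literal('D'). Output: "YAD"
Token 4: backref(off=3, len=3). Buffer before: "YAD" (len 3)
  byte 1: read out[0]='Y', append. Buffer now: "YADY"
  byte 2: read out[1]='A', append. Buffer now: "YADYA"
  byte 3: read out[2]='D', append. Buffer now: "YADYAD"

Answer: YAD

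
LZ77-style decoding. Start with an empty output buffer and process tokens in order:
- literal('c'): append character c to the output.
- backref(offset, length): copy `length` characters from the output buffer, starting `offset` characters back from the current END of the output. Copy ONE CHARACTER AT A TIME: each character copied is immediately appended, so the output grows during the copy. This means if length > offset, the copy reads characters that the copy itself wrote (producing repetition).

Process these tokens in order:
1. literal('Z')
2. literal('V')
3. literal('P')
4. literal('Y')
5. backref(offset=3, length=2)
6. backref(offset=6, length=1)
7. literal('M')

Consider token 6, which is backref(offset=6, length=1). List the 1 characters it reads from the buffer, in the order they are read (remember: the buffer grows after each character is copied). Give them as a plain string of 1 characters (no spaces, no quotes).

Answer: Z

Derivation:
Token 1: literal('Z'). Output: "Z"
Token 2: literal('V'). Output: "ZV"
Token 3: literal('P'). Output: "ZVP"
Token 4: literal('Y'). Output: "ZVPY"
Token 5: backref(off=3, len=2). Copied 'VP' from pos 1. Output: "ZVPYVP"
Token 6: backref(off=6, len=1). Buffer before: "ZVPYVP" (len 6)
  byte 1: read out[0]='Z', append. Buffer now: "ZVPYVPZ"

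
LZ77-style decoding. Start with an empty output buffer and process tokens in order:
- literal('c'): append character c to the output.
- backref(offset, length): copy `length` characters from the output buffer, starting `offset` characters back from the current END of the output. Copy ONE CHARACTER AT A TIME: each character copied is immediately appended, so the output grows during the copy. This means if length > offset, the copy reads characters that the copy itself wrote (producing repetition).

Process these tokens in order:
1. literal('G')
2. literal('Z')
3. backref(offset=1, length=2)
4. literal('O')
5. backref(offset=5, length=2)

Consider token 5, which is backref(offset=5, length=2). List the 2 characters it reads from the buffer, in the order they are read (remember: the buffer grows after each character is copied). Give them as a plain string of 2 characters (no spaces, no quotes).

Token 1: literal('G'). Output: "G"
Token 2: literal('Z'). Output: "GZ"
Token 3: backref(off=1, len=2) (overlapping!). Copied 'ZZ' from pos 1. Output: "GZZZ"
Token 4: literal('O'). Output: "GZZZO"
Token 5: backref(off=5, len=2). Buffer before: "GZZZO" (len 5)
  byte 1: read out[0]='G', append. Buffer now: "GZZZOG"
  byte 2: read out[1]='Z', append. Buffer now: "GZZZOGZ"

Answer: GZ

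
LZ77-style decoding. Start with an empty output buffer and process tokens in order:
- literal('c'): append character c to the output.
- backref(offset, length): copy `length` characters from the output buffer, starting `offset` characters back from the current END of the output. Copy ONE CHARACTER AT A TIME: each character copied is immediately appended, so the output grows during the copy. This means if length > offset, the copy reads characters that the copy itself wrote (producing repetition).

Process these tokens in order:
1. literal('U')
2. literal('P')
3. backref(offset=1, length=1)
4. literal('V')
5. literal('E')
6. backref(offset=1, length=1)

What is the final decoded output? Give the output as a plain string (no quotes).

Token 1: literal('U'). Output: "U"
Token 2: literal('P'). Output: "UP"
Token 3: backref(off=1, len=1). Copied 'P' from pos 1. Output: "UPP"
Token 4: literal('V'). Output: "UPPV"
Token 5: literal('E'). Output: "UPPVE"
Token 6: backref(off=1, len=1). Copied 'E' from pos 4. Output: "UPPVEE"

Answer: UPPVEE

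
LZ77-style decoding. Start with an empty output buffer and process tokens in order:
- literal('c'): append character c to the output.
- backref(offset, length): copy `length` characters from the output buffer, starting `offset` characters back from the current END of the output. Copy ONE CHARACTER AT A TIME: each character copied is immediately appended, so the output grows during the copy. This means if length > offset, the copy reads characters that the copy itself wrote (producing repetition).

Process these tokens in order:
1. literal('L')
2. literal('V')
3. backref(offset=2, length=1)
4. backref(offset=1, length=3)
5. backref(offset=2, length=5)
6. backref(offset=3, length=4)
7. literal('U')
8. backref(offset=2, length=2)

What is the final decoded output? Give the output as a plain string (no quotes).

Token 1: literal('L'). Output: "L"
Token 2: literal('V'). Output: "LV"
Token 3: backref(off=2, len=1). Copied 'L' from pos 0. Output: "LVL"
Token 4: backref(off=1, len=3) (overlapping!). Copied 'LLL' from pos 2. Output: "LVLLLL"
Token 5: backref(off=2, len=5) (overlapping!). Copied 'LLLLL' from pos 4. Output: "LVLLLLLLLLL"
Token 6: backref(off=3, len=4) (overlapping!). Copied 'LLLL' from pos 8. Output: "LVLLLLLLLLLLLLL"
Token 7: literal('U'). Output: "LVLLLLLLLLLLLLLU"
Token 8: backref(off=2, len=2). Copied 'LU' from pos 14. Output: "LVLLLLLLLLLLLLLULU"

Answer: LVLLLLLLLLLLLLLULU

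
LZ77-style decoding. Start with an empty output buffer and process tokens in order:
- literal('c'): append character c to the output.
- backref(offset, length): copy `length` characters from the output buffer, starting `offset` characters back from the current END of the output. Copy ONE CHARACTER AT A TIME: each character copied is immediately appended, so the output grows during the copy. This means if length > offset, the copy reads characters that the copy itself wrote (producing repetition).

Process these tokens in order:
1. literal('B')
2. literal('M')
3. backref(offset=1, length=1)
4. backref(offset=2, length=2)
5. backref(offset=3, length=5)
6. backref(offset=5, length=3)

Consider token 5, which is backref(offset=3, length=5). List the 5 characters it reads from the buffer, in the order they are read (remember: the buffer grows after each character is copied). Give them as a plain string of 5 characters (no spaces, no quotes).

Token 1: literal('B'). Output: "B"
Token 2: literal('M'). Output: "BM"
Token 3: backref(off=1, len=1). Copied 'M' from pos 1. Output: "BMM"
Token 4: backref(off=2, len=2). Copied 'MM' from pos 1. Output: "BMMMM"
Token 5: backref(off=3, len=5). Buffer before: "BMMMM" (len 5)
  byte 1: read out[2]='M', append. Buffer now: "BMMMMM"
  byte 2: read out[3]='M', append. Buffer now: "BMMMMMM"
  byte 3: read out[4]='M', append. Buffer now: "BMMMMMMM"
  byte 4: read out[5]='M', append. Buffer now: "BMMMMMMMM"
  byte 5: read out[6]='M', append. Buffer now: "BMMMMMMMMM"

Answer: MMMMM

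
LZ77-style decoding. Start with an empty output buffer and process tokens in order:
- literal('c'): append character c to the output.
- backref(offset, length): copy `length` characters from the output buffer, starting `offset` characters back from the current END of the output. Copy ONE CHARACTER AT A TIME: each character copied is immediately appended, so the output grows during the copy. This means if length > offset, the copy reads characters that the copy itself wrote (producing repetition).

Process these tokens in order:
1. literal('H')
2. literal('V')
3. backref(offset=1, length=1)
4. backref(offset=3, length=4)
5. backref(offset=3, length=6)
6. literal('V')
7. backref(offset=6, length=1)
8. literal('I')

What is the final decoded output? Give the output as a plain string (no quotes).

Token 1: literal('H'). Output: "H"
Token 2: literal('V'). Output: "HV"
Token 3: backref(off=1, len=1). Copied 'V' from pos 1. Output: "HVV"
Token 4: backref(off=3, len=4) (overlapping!). Copied 'HVVH' from pos 0. Output: "HVVHVVH"
Token 5: backref(off=3, len=6) (overlapping!). Copied 'VVHVVH' from pos 4. Output: "HVVHVVHVVHVVH"
Token 6: literal('V'). Output: "HVVHVVHVVHVVHV"
Token 7: backref(off=6, len=1). Copied 'V' from pos 8. Output: "HVVHVVHVVHVVHVV"
Token 8: literal('I'). Output: "HVVHVVHVVHVVHVVI"

Answer: HVVHVVHVVHVVHVVI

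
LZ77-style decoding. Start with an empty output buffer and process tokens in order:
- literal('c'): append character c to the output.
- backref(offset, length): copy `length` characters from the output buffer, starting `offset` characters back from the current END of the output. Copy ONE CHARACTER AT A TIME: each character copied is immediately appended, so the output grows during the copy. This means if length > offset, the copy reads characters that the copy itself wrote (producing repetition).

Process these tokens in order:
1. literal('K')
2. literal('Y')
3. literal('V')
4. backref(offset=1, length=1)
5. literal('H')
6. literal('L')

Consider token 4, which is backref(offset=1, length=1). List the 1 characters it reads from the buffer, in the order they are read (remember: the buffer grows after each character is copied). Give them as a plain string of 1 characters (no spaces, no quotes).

Token 1: literal('K'). Output: "K"
Token 2: literal('Y'). Output: "KY"
Token 3: literal('V'). Output: "KYV"
Token 4: backref(off=1, len=1). Buffer before: "KYV" (len 3)
  byte 1: read out[2]='V', append. Buffer now: "KYVV"

Answer: V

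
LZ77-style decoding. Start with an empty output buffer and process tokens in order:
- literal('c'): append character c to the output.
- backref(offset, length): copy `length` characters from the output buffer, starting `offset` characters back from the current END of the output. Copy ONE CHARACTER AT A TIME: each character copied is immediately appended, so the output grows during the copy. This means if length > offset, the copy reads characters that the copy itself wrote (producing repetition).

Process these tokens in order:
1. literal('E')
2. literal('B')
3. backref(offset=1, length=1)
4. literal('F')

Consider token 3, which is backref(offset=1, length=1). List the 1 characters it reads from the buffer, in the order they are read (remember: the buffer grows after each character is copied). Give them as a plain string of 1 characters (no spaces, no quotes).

Token 1: literal('E'). Output: "E"
Token 2: literal('B'). Output: "EB"
Token 3: backref(off=1, len=1). Buffer before: "EB" (len 2)
  byte 1: read out[1]='B', append. Buffer now: "EBB"

Answer: B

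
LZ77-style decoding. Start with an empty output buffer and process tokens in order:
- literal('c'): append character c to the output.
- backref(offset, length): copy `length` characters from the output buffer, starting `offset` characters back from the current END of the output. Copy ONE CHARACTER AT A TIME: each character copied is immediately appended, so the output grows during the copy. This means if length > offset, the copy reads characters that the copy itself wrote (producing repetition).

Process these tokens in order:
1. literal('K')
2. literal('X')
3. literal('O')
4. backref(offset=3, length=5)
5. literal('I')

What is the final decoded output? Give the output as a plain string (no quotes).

Answer: KXOKXOKXI

Derivation:
Token 1: literal('K'). Output: "K"
Token 2: literal('X'). Output: "KX"
Token 3: literal('O'). Output: "KXO"
Token 4: backref(off=3, len=5) (overlapping!). Copied 'KXOKX' from pos 0. Output: "KXOKXOKX"
Token 5: literal('I'). Output: "KXOKXOKXI"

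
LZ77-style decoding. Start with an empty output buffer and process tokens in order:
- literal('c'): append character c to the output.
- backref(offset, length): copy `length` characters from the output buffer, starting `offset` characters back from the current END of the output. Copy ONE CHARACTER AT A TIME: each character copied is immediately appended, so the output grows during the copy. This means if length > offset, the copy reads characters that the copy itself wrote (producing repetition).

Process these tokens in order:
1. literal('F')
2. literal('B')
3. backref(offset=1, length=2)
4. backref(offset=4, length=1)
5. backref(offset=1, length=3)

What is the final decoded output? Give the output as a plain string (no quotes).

Answer: FBBBFFFF

Derivation:
Token 1: literal('F'). Output: "F"
Token 2: literal('B'). Output: "FB"
Token 3: backref(off=1, len=2) (overlapping!). Copied 'BB' from pos 1. Output: "FBBB"
Token 4: backref(off=4, len=1). Copied 'F' from pos 0. Output: "FBBBF"
Token 5: backref(off=1, len=3) (overlapping!). Copied 'FFF' from pos 4. Output: "FBBBFFFF"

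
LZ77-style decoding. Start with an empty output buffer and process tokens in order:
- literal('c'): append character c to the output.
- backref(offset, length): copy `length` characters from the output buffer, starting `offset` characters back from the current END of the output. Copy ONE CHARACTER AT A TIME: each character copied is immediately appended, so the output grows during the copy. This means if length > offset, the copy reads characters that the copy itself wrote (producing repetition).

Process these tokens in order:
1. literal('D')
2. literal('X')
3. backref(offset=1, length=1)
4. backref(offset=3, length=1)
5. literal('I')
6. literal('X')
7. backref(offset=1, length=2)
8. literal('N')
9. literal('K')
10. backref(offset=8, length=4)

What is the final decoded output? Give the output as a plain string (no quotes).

Token 1: literal('D'). Output: "D"
Token 2: literal('X'). Output: "DX"
Token 3: backref(off=1, len=1). Copied 'X' from pos 1. Output: "DXX"
Token 4: backref(off=3, len=1). Copied 'D' from pos 0. Output: "DXXD"
Token 5: literal('I'). Output: "DXXDI"
Token 6: literal('X'). Output: "DXXDIX"
Token 7: backref(off=1, len=2) (overlapping!). Copied 'XX' from pos 5. Output: "DXXDIXXX"
Token 8: literal('N'). Output: "DXXDIXXXN"
Token 9: literal('K'). Output: "DXXDIXXXNK"
Token 10: backref(off=8, len=4). Copied 'XDIX' from pos 2. Output: "DXXDIXXXNKXDIX"

Answer: DXXDIXXXNKXDIX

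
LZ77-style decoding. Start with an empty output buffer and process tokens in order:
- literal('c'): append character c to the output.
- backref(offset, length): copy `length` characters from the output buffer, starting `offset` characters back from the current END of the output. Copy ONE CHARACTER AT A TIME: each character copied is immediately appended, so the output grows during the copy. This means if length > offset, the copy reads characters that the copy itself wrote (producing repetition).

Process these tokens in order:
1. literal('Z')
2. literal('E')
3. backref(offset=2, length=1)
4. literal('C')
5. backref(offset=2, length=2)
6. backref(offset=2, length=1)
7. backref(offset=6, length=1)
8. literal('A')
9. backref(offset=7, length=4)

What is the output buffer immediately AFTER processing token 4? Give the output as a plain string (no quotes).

Answer: ZEZC

Derivation:
Token 1: literal('Z'). Output: "Z"
Token 2: literal('E'). Output: "ZE"
Token 3: backref(off=2, len=1). Copied 'Z' from pos 0. Output: "ZEZ"
Token 4: literal('C'). Output: "ZEZC"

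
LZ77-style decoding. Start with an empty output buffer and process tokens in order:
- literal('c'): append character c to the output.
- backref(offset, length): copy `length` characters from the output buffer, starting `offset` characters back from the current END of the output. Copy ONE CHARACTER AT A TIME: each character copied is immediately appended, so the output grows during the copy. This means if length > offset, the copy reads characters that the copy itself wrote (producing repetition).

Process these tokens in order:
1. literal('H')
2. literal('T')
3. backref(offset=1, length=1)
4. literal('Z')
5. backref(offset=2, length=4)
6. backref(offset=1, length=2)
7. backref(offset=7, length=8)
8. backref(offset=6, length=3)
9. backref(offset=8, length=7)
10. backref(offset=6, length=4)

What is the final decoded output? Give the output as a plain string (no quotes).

Token 1: literal('H'). Output: "H"
Token 2: literal('T'). Output: "HT"
Token 3: backref(off=1, len=1). Copied 'T' from pos 1. Output: "HTT"
Token 4: literal('Z'). Output: "HTTZ"
Token 5: backref(off=2, len=4) (overlapping!). Copied 'TZTZ' from pos 2. Output: "HTTZTZTZ"
Token 6: backref(off=1, len=2) (overlapping!). Copied 'ZZ' from pos 7. Output: "HTTZTZTZZZ"
Token 7: backref(off=7, len=8) (overlapping!). Copied 'ZTZTZZZZ' from pos 3. Output: "HTTZTZTZZZZTZTZZZZ"
Token 8: backref(off=6, len=3). Copied 'ZTZ' from pos 12. Output: "HTTZTZTZZZZTZTZZZZZTZ"
Token 9: backref(off=8, len=7). Copied 'TZZZZZT' from pos 13. Output: "HTTZTZTZZZZTZTZZZZZTZTZZZZZT"
Token 10: backref(off=6, len=4). Copied 'ZZZZ' from pos 22. Output: "HTTZTZTZZZZTZTZZZZZTZTZZZZZTZZZZ"

Answer: HTTZTZTZZZZTZTZZZZZTZTZZZZZTZZZZ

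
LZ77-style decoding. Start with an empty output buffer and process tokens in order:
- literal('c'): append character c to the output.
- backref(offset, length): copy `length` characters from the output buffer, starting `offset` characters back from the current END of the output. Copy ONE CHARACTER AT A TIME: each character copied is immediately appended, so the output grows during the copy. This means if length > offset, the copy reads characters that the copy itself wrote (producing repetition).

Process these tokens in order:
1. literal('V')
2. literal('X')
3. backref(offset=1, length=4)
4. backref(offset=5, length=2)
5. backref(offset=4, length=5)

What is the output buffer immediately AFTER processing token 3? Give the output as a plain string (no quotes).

Token 1: literal('V'). Output: "V"
Token 2: literal('X'). Output: "VX"
Token 3: backref(off=1, len=4) (overlapping!). Copied 'XXXX' from pos 1. Output: "VXXXXX"

Answer: VXXXXX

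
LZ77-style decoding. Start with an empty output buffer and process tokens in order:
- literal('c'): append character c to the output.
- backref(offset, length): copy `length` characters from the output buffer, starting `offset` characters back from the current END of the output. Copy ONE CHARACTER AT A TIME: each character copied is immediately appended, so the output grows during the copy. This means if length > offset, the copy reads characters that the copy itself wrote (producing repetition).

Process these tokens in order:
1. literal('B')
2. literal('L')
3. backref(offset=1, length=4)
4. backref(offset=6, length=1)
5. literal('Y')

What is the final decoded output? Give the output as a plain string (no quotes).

Answer: BLLLLLBY

Derivation:
Token 1: literal('B'). Output: "B"
Token 2: literal('L'). Output: "BL"
Token 3: backref(off=1, len=4) (overlapping!). Copied 'LLLL' from pos 1. Output: "BLLLLL"
Token 4: backref(off=6, len=1). Copied 'B' from pos 0. Output: "BLLLLLB"
Token 5: literal('Y'). Output: "BLLLLLBY"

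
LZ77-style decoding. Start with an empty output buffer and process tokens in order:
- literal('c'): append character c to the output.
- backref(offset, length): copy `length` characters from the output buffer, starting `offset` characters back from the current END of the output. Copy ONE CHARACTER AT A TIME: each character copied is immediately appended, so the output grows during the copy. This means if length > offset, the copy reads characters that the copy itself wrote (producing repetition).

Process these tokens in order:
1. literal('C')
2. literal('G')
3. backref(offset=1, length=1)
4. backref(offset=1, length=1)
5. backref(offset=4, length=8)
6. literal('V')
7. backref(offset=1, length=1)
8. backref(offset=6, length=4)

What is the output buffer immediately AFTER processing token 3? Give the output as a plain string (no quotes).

Answer: CGG

Derivation:
Token 1: literal('C'). Output: "C"
Token 2: literal('G'). Output: "CG"
Token 3: backref(off=1, len=1). Copied 'G' from pos 1. Output: "CGG"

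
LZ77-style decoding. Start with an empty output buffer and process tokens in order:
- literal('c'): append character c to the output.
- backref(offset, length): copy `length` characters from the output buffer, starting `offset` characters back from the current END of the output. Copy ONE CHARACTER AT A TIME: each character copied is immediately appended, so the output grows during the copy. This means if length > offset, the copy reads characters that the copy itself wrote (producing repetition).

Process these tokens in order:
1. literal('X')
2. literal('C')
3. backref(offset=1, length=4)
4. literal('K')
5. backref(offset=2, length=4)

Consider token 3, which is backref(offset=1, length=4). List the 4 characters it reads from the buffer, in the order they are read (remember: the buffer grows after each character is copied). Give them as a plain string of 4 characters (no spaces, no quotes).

Answer: CCCC

Derivation:
Token 1: literal('X'). Output: "X"
Token 2: literal('C'). Output: "XC"
Token 3: backref(off=1, len=4). Buffer before: "XC" (len 2)
  byte 1: read out[1]='C', append. Buffer now: "XCC"
  byte 2: read out[2]='C', append. Buffer now: "XCCC"
  byte 3: read out[3]='C', append. Buffer now: "XCCCC"
  byte 4: read out[4]='C', append. Buffer now: "XCCCCC"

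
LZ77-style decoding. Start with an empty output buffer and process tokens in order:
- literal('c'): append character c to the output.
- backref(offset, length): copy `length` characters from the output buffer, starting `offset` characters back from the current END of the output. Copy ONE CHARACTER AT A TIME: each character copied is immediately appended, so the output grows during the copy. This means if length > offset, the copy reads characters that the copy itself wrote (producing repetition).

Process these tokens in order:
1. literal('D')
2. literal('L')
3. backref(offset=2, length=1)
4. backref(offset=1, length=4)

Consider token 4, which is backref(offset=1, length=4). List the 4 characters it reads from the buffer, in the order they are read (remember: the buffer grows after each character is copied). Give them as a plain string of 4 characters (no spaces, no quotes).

Token 1: literal('D'). Output: "D"
Token 2: literal('L'). Output: "DL"
Token 3: backref(off=2, len=1). Copied 'D' from pos 0. Output: "DLD"
Token 4: backref(off=1, len=4). Buffer before: "DLD" (len 3)
  byte 1: read out[2]='D', append. Buffer now: "DLDD"
  byte 2: read out[3]='D', append. Buffer now: "DLDDD"
  byte 3: read out[4]='D', append. Buffer now: "DLDDDD"
  byte 4: read out[5]='D', append. Buffer now: "DLDDDDD"

Answer: DDDD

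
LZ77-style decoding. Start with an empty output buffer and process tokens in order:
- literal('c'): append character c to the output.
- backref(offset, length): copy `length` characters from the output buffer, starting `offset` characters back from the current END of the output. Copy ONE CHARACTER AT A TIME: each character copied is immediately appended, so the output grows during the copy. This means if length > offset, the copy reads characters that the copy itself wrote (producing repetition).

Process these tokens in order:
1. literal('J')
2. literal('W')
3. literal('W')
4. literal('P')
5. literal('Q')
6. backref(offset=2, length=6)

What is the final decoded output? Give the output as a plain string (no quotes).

Token 1: literal('J'). Output: "J"
Token 2: literal('W'). Output: "JW"
Token 3: literal('W'). Output: "JWW"
Token 4: literal('P'). Output: "JWWP"
Token 5: literal('Q'). Output: "JWWPQ"
Token 6: backref(off=2, len=6) (overlapping!). Copied 'PQPQPQ' from pos 3. Output: "JWWPQPQPQPQ"

Answer: JWWPQPQPQPQ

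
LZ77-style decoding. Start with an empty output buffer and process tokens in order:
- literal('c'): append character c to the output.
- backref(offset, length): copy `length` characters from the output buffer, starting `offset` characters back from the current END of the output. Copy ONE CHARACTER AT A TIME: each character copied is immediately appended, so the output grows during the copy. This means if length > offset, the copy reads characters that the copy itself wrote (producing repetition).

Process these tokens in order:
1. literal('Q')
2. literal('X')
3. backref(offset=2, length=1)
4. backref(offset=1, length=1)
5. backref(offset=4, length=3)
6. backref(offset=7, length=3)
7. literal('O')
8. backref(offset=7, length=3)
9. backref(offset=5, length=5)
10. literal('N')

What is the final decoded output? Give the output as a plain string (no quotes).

Answer: QXQQQXQQXQOQXQQOQXQN

Derivation:
Token 1: literal('Q'). Output: "Q"
Token 2: literal('X'). Output: "QX"
Token 3: backref(off=2, len=1). Copied 'Q' from pos 0. Output: "QXQ"
Token 4: backref(off=1, len=1). Copied 'Q' from pos 2. Output: "QXQQ"
Token 5: backref(off=4, len=3). Copied 'QXQ' from pos 0. Output: "QXQQQXQ"
Token 6: backref(off=7, len=3). Copied 'QXQ' from pos 0. Output: "QXQQQXQQXQ"
Token 7: literal('O'). Output: "QXQQQXQQXQO"
Token 8: backref(off=7, len=3). Copied 'QXQ' from pos 4. Output: "QXQQQXQQXQOQXQ"
Token 9: backref(off=5, len=5). Copied 'QOQXQ' from pos 9. Output: "QXQQQXQQXQOQXQQOQXQ"
Token 10: literal('N'). Output: "QXQQQXQQXQOQXQQOQXQN"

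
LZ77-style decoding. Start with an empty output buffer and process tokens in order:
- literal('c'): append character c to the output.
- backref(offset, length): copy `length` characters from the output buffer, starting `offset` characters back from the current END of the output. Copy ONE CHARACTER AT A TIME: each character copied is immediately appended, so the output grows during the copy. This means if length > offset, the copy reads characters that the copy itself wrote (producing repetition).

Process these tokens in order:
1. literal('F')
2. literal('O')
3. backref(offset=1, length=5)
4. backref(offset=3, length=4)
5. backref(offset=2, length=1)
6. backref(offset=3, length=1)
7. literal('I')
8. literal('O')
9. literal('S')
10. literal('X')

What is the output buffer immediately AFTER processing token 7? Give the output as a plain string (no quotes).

Token 1: literal('F'). Output: "F"
Token 2: literal('O'). Output: "FO"
Token 3: backref(off=1, len=5) (overlapping!). Copied 'OOOOO' from pos 1. Output: "FOOOOOO"
Token 4: backref(off=3, len=4) (overlapping!). Copied 'OOOO' from pos 4. Output: "FOOOOOOOOOO"
Token 5: backref(off=2, len=1). Copied 'O' from pos 9. Output: "FOOOOOOOOOOO"
Token 6: backref(off=3, len=1). Copied 'O' from pos 9. Output: "FOOOOOOOOOOOO"
Token 7: literal('I'). Output: "FOOOOOOOOOOOOI"

Answer: FOOOOOOOOOOOOI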